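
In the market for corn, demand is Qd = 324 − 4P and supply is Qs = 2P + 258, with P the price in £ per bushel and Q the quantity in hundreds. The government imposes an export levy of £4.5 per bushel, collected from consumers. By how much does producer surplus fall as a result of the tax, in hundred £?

Before the tax: set 324 − 4P = 2P + 258 → P* = £11, Q* = 280.
With the tax collected from consumers, demand (in seller-price terms) shifts: Qd = 324 − 4(P + 4.5).
New equilibrium: consumers pay £12.5, producers receive £8, Q = 274. (Wedge: Pb − Ps = 4.5.)
ΔPS is the trapezoid between Q = 274 and Q = 280 of height £3: ½ · (280 + 274) · 3 = £831.

Producer surplus falls by £831 hundred.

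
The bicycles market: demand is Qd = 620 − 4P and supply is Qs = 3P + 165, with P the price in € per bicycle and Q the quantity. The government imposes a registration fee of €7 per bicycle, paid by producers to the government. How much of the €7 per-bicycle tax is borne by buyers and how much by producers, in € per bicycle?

Buyers bear €3 per bicycle; producers bear €4 per bicycle.

Before the tax: set 620 − 4P = 3P + 165 → P* = €65, Q* = 360.
With the tax collected from producers, supply shifts: Qs = 3(P − 7) + 165.
Solving gives Q = 348 with buyers paying €68 and producers receiving €61 (the €7 wedge).
Burden on buyers: €3; on producers: €4. (They sum to €7.)
The less price-elastic side of the market bears the larger share of a per-unit tax.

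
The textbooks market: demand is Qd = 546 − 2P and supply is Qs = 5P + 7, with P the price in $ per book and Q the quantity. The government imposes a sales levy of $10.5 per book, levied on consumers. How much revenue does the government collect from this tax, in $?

Tax revenue = $3958.5.

Before the tax: set 546 − 2P = 5P + 7 → P* = $77, Q* = 392.
With the tax collected from consumers, demand (in seller-price terms) shifts: Qd = 546 − 2(P + 10.5).
Solving gives Q = 377 with consumers paying $84.5 and suppliers receiving $74 (the $10.5 wedge).
Revenue = t · Q = 10.5 · 377 = $3958.5.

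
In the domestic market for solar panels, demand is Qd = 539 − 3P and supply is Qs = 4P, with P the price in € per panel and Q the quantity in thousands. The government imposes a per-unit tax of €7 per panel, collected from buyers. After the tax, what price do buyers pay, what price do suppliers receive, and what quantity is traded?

Buyers pay €81; suppliers receive €74; quantity = 296.

Before the tax: set 539 − 3P = 4P → P* = €77, Q* = 308.
With the tax collected from buyers, demand (in seller-price terms) shifts: Qd = 539 − 3(P + 7).
Solving gives Q = 296 with buyers paying €81 and suppliers receiving €74 (the €7 wedge).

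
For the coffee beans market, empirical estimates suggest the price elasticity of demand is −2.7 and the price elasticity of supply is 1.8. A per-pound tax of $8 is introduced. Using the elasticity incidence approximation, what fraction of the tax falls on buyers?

Buyers' share ≈ 0.4.

Incidence ratio: buyers' share ≈ εs / (εs + |εd|) = 1.8 / (1.8 + 2.7) = 0.4.
Supply is the less elastic side, so buyers bear the smaller share.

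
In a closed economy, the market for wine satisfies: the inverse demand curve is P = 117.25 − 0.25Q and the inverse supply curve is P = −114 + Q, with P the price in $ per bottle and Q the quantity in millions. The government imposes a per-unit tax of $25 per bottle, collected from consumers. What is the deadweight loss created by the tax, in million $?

Inverting to Q(P) form: Qd = 469 − 4P; Qs = P + 114.
Before the tax: set 469 − 4P = P + 114 → P* = $71, Q* = 185.
With the tax collected from consumers, demand (in seller-price terms) shifts: Qd = 469 − 4(P + 25).
New equilibrium: consumers pay $76, suppliers receive $51, Q = 165. (Wedge: Pb − Ps = 25.)
Quantity falls by |ΔQ| = |185 − 165| = 20.
DWL = ½ · t · |ΔQ| = ½ · 25 · 20 = $250.

Deadweight loss = $250 million.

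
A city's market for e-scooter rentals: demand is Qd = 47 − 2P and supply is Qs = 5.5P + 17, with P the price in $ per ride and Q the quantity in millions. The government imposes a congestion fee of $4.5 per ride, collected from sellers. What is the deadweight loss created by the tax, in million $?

Deadweight loss = $14.85 million.

Before the tax: set 47 − 2P = 5.5P + 17 → P* = $4, Q* = 39.
With the tax collected from sellers, supply shifts: Qs = 5.5(P − 4.5) + 17.
Solving gives Q = 32.4 with buyers paying $7.3 and sellers receiving $2.8 (the $4.5 wedge).
Quantity falls by |ΔQ| = |39 − 32.4| = 6.6.
DWL = ½ · t · |ΔQ| = ½ · 4.5 · 6.6 = $14.85.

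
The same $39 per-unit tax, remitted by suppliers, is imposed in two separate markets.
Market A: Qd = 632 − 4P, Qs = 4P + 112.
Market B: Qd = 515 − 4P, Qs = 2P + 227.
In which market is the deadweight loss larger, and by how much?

Market A: pre-tax P* = $65, Q* = 372; post-tax Q = 294; deadweight loss = $1521.
Market B: pre-tax P* = $48, Q* = 323; post-tax Q = 271; deadweight loss = $1014.
Difference: $1521 vs $1014 → market A is larger by $507.

Market A, by $507.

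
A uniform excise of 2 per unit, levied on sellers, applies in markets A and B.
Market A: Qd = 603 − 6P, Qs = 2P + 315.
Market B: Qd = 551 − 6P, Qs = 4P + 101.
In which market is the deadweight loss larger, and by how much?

Market A: pre-tax P* = 36, Q* = 387; post-tax Q = 384; deadweight loss = 3.
Market B: pre-tax P* = 45, Q* = 281; post-tax Q = 276.2; deadweight loss = 4.8.
Difference: 3 vs 4.8 → market B is larger by 1.8.

Market B, by 1.8.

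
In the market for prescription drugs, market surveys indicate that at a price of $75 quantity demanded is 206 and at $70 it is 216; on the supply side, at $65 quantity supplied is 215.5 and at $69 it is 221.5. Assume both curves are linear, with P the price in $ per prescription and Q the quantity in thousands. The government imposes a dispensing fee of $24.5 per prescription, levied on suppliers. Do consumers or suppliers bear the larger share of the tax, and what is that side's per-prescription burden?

Suppliers bear the larger share: $14 per prescription.

Demand slope: (216 − 206)/(70 − 75) = -2, so Qd = 356 − 2P.
Supply slope: (221.5 − 215.5)/(69 − 65) = 1.5, so Qs = 1.5P + 118.
Before the tax: set 356 − 2P = 1.5P + 118 → P* = $68, Q* = 220.
With the tax collected from suppliers, supply shifts: Qs = 1.5(P − 24.5) + 118.
Solving gives Q = 199 with consumers paying $78.5 and suppliers receiving $54 (the $24.5 wedge).
Per-prescription burden: consumers $10.5, suppliers $14.
Suppliers take the larger share because supply is less price-elastic here (demand slope 2 vs supply slope 1.5).
The less price-elastic side of the market bears the larger share of a per-unit tax.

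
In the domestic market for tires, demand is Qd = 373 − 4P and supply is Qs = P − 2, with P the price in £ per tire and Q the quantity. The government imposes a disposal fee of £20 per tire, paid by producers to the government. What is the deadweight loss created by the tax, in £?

Deadweight loss = £160.

Without the tax, 373 − 4P = P − 2 gives 5P = 375, so P* = £75 and Q* = 73.
With the tax collected from producers, supply shifts: Qs = (P − 20) − 2.
New equilibrium: buyers pay £79, producers receive £59, Q = 57. (Wedge: Pb − Ps = 20.)
Quantity falls by |ΔQ| = |73 − 57| = 16.
DWL = ½ · t · |ΔQ| = ½ · 20 · 16 = £160.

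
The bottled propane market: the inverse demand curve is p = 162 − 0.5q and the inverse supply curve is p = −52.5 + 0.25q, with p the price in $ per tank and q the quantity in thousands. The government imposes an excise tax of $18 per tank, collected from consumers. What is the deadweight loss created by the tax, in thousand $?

Deadweight loss = $216 thousand.

Rewrite in direct form: qd = 324 − 2p and qs = 4p + 210.
Without the tax, 324 − 2p = 4p + 210 gives 6p = 114, so p* = $19 and q* = 286.
With the tax collected from consumers, demand (in seller-price terms) shifts: qd = 324 − 2(p + 18).
Solving gives q = 262 with consumers paying $31 and sellers receiving $13 (the $18 wedge).
Quantity falls by |ΔQ| = |286 − 262| = 24.
DWL = ½ · t · |ΔQ| = ½ · 18 · 24 = $216.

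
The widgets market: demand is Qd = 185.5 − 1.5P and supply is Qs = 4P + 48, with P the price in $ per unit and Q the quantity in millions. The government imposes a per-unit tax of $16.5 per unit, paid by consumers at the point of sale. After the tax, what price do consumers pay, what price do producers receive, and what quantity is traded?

Before the tax: set 185.5 − 1.5P = 4P + 48 → P* = $25, Q* = 148.
With the tax collected from consumers, demand (in seller-price terms) shifts: Qd = 185.5 − 1.5(P + 16.5).
New equilibrium: consumers pay $37, producers receive $20.5, Q = 130. (Wedge: Pb − Ps = 16.5.)

Consumers pay $37; producers receive $20.5; quantity = 130.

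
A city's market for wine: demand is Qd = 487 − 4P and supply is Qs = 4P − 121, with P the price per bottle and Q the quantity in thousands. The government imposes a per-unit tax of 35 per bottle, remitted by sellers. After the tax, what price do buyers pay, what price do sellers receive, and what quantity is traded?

Before the tax: set 487 − 4P = 4P − 121 → P* = 76, Q* = 183.
With the tax collected from sellers, supply shifts: Qs = 4(P − 35) − 121.
Solving gives Q = 113 with buyers paying 93.5 and sellers receiving 58.5 (the 35 wedge).
The less price-elastic side of the market bears the larger share of a per-unit tax.

Buyers pay 93.5; sellers receive 58.5; quantity = 113.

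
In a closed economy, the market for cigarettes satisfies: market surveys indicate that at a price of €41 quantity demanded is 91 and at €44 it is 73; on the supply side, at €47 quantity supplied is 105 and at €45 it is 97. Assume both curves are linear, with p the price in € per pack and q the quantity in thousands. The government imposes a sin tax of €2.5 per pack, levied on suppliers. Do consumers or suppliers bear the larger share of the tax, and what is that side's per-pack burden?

Demand slope: (73 − 91)/(44 − 41) = -6, so qd = 337 − 6p.
Supply slope: (97 − 105)/(45 − 47) = 4, so qs = 4p − 83.
Before the tax: set 337 − 6p = 4p − 83 → p* = €42, q* = 85.
With the tax collected from suppliers, supply shifts: qs = 4(p − 2.5) − 83.
New equilibrium: consumers pay €43, suppliers receive €40.5, q = 79. (Wedge: pb − ps = 2.5.)
Per-pack burden: consumers €1, suppliers €1.5.
Suppliers take the larger share because supply is less price-elastic here (demand slope 6 vs supply slope 4).
The less price-elastic side of the market bears the larger share of a per-unit tax.

Suppliers bear the larger share: €1.5 per pack.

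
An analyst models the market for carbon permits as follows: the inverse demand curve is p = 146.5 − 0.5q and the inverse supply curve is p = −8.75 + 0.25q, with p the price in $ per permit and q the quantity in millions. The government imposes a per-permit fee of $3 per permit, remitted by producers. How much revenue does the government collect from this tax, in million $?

Inverting to q(p) form: qd = 293 − 2p; qs = 4p + 35.
Without the tax, 293 − 2p = 4p + 35 gives 6p = 258, so p* = $43 and q* = 207.
With the tax collected from producers, supply shifts: qs = 4(p − 3) + 35.
Solving gives q = 203 with buyers paying $45 and producers receiving $42 (the $3 wedge).
Revenue = t · Q = 3 · 203 = $609.

Tax revenue = $609 million.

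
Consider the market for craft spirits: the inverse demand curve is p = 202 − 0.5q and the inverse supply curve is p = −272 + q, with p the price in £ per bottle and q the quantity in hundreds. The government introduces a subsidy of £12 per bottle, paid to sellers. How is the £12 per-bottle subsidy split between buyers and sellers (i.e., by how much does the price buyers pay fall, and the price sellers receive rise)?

Buyers gain £4 per bottle; sellers gain £8 per bottle.

Rewrite in direct form: qd = 404 − 2p and qs = p + 272.
Before the subsidy: set 404 − 2p = p + 272 → p* = £44, q* = 316.
With a per-unit subsidy paid to sellers, each receives p + 12 per unit sold, so supply becomes qs = (p + 12) + 272.
New equilibrium: buyers pay £40, sellers receive £52, q = 324. (Wedge: pb − ps = −12.)
Gain to buyers: £4; to sellers: £8. (They sum to £12.)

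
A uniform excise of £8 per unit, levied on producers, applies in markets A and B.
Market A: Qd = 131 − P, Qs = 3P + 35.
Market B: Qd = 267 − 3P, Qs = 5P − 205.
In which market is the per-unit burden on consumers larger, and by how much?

Market A: pre-tax P* = £24, Q* = 107; post-tax Q = 101; per-unit burden on consumers = £6.
Market B: pre-tax P* = £59, Q* = 90; post-tax Q = 75; per-unit burden on consumers = £5.
Difference: £6 vs £5 → market A is larger by £1.

Market A, by £1.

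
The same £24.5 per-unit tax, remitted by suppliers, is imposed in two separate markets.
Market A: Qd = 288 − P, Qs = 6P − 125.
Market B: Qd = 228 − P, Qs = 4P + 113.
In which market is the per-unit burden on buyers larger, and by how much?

Market A, by £1.4.

Market A: pre-tax P* = £59, Q* = 229; post-tax Q = 208; per-unit burden on buyers = £21.
Market B: pre-tax P* = £23, Q* = 205; post-tax Q = 185.4; per-unit burden on buyers = £19.6.
Difference: £21 vs £19.6 → market A is larger by £1.4.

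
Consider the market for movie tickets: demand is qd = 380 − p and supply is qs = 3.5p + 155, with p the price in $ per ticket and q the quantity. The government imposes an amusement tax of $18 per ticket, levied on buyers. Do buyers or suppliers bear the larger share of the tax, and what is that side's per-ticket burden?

Before the tax: set 380 − p = 3.5p + 155 → p* = $50, q* = 330.
With the tax collected from buyers, demand (in seller-price terms) shifts: qd = 380 − (p + 18).
New equilibrium: buyers pay $64, suppliers receive $46, q = 316. (Wedge: pb − ps = 18.)
Per-ticket burden: buyers $14, suppliers $4.
Buyers take the larger share because demand is less price-elastic here (demand slope 1 vs supply slope 3.5).

Buyers bear the larger share: $14 per ticket.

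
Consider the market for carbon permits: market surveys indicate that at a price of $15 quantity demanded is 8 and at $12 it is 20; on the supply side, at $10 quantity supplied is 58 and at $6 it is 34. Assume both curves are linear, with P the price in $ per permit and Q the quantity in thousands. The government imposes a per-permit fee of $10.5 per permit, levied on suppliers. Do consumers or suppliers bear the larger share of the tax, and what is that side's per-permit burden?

Consumers bear the larger share: $6.3 per permit.

Demand slope: (20 − 8)/(12 − 15) = -4, so Qd = 68 − 4P.
Supply slope: (34 − 58)/(6 − 10) = 6, so Qs = 6P − 2.
Without the tax, 68 − 4P = 6P − 2 gives 10P = 70, so P* = $7 and Q* = 40.
With the tax collected from suppliers, supply shifts: Qs = 6(P − 10.5) − 2.
New equilibrium: consumers pay $13.3, suppliers receive $2.8, Q = 14.8. (Wedge: Pb − Ps = 10.5.)
Per-permit burden: consumers $6.3, suppliers $4.2.
Consumers take the larger share because demand is less price-elastic here (demand slope 4 vs supply slope 6).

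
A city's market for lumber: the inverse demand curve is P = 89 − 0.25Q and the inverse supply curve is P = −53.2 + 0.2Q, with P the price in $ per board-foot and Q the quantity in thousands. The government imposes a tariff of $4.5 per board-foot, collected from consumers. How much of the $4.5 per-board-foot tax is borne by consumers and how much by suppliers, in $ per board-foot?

Rewrite in direct form: Qd = 356 − 4P and Qs = 5P + 266.
Without the tax, 356 − 4P = 5P + 266 gives 9P = 90, so P* = $10 and Q* = 316.
With the tax collected from consumers, demand (in seller-price terms) shifts: Qd = 356 − 4(P + 4.5).
New equilibrium: consumers pay $12.5, suppliers receive $8, Q = 306. (Wedge: Pb − Ps = 4.5.)
Burden on consumers: $2.5; on suppliers: $2. (They sum to $4.5.)
The less price-elastic side of the market bears the larger share of a per-unit tax.

Consumers bear $2.5 per board-foot; suppliers bear $2 per board-foot.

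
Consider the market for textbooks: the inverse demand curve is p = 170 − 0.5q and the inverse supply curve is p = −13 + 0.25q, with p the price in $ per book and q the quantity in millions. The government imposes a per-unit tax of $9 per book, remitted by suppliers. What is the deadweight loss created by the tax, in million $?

Deadweight loss = $54 million.

Rewrite in direct form: qd = 340 − 2p and qs = 4p + 52.
Before the tax: set 340 − 2p = 4p + 52 → p* = $48, q* = 244.
With the tax collected from suppliers, supply shifts: qs = 4(p − 9) + 52.
Solving gives q = 232 with buyers paying $54 and suppliers receiving $45 (the $9 wedge).
Quantity falls by |ΔQ| = |244 − 232| = 12.
DWL = ½ · t · |ΔQ| = ½ · 9 · 12 = $54.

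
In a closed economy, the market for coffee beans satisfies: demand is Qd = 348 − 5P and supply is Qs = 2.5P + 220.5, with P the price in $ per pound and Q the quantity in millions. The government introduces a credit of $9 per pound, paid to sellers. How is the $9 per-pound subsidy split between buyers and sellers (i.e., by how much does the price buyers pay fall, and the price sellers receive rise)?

Without the subsidy, 348 − 5P = 2.5P + 220.5 gives 7.5P = 127.5, so P* = $17 and Q* = 263.
With a per-unit subsidy paid to sellers, each receives P + 9 per unit sold, so supply becomes Qs = 2.5(P + 9) + 220.5.
Solving gives Q = 278 with buyers paying $14 and sellers receiving $23 (the $9 wedge).
Gain to buyers: $3; to sellers: $6. (They sum to $9.)

Buyers gain $3 per pound; sellers gain $6 per pound.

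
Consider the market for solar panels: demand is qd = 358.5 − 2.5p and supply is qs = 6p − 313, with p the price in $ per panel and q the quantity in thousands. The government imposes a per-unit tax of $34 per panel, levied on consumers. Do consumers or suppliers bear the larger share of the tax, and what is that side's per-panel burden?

Before the tax: set 358.5 − 2.5p = 6p − 313 → p* = $79, q* = 161.
With the tax collected from consumers, demand (in seller-price terms) shifts: qd = 358.5 − 2.5(p + 34).
Solving gives q = 101 with consumers paying $103 and suppliers receiving $69 (the $34 wedge).
Per-panel burden: consumers $24, suppliers $10.
Consumers take the larger share because demand is less price-elastic here (demand slope 2.5 vs supply slope 6).

Consumers bear the larger share: $24 per panel.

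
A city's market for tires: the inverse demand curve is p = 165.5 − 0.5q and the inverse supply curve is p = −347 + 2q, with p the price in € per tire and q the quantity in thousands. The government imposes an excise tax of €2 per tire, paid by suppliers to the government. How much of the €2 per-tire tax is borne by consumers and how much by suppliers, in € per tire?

Consumers bear €0.4 per tire; suppliers bear €1.6 per tire.

Rewrite in direct form: qd = 331 − 2p and qs = 0.5p + 173.5.
Before the tax: set 331 − 2p = 0.5p + 173.5 → p* = €63, q* = 205.
With the tax collected from suppliers, supply shifts: qs = 0.5(p − 2) + 173.5.
Solving gives q = 204.2 with consumers paying €63.4 and suppliers receiving €61.4 (the €2 wedge).
Burden on consumers: €0.4; on suppliers: €1.6. (They sum to €2.)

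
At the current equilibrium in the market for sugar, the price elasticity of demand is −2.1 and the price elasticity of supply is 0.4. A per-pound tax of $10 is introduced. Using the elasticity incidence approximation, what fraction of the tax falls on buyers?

Buyers' share ≈ 0.16.

Incidence ratio: buyers' share ≈ εs / (εs + |εd|) = 0.4 / (0.4 + 2.1) = 0.16.
Supply is the less elastic side, so buyers bear the smaller share.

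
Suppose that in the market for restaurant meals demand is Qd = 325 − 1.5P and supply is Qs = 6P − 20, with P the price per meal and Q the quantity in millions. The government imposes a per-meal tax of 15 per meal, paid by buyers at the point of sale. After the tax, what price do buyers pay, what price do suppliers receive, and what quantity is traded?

Before the tax: set 325 − 1.5P = 6P − 20 → P* = 46, Q* = 256.
With the tax collected from buyers, demand (in seller-price terms) shifts: Qd = 325 − 1.5(P + 15).
New equilibrium: buyers pay 58, suppliers receive 43, Q = 238. (Wedge: Pb − Ps = 15.)
The less price-elastic side of the market bears the larger share of a per-unit tax.

Buyers pay 58; suppliers receive 43; quantity = 238.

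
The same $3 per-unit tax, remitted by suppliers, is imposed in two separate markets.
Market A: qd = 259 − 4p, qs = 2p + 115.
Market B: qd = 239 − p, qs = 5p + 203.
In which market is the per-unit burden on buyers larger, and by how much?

Market B, by $1.5.

Market A: pre-tax p* = $24, q* = 163; post-tax q = 159; per-unit burden on buyers = $1.
Market B: pre-tax p* = $6, q* = 233; post-tax q = 230.5; per-unit burden on buyers = $2.5.
Difference: $1 vs $2.5 → market B is larger by $1.5.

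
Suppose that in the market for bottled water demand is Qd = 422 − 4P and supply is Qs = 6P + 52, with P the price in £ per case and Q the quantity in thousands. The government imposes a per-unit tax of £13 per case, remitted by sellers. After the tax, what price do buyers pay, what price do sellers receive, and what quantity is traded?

Before the tax: set 422 − 4P = 6P + 52 → P* = £37, Q* = 274.
With the tax collected from sellers, supply shifts: Qs = 6(P − 13) + 52.
New equilibrium: buyers pay £44.8, sellers receive £31.8, Q = 242.8. (Wedge: Pb − Ps = 13.)
The less price-elastic side of the market bears the larger share of a per-unit tax.

Buyers pay £44.8; sellers receive £31.8; quantity = 242.8.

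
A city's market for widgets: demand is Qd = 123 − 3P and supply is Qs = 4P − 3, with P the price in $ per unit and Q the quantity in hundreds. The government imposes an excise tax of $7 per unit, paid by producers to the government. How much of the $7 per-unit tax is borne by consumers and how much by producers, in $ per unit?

Consumers bear $4 per unit; producers bear $3 per unit.

Without the tax, 123 − 3P = 4P − 3 gives 7P = 126, so P* = $18 and Q* = 69.
With the tax collected from producers, supply shifts: Qs = 4(P − 7) − 3.
Solving gives Q = 57 with consumers paying $22 and producers receiving $15 (the $7 wedge).
Burden on consumers: $4; on producers: $3. (They sum to $7.)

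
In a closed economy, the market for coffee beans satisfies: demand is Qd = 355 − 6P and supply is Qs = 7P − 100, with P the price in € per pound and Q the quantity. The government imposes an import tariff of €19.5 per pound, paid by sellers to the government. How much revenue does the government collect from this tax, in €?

Before the tax: set 355 − 6P = 7P − 100 → P* = €35, Q* = 145.
With the tax collected from sellers, supply shifts: Qs = 7(P − 19.5) − 100.
Solving gives Q = 82 with consumers paying €45.5 and sellers receiving €26 (the €19.5 wedge).
Revenue = t · Q = 19.5 · 82 = €1599.

Tax revenue = €1599.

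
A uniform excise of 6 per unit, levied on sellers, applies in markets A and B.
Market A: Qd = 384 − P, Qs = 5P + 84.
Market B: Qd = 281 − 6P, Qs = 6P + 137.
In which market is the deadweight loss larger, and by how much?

Market A: pre-tax P* = 50, Q* = 334; post-tax Q = 329; deadweight loss = 15.
Market B: pre-tax P* = 12, Q* = 209; post-tax Q = 191; deadweight loss = 54.
Difference: 15 vs 54 → market B is larger by 39.

Market B, by 39.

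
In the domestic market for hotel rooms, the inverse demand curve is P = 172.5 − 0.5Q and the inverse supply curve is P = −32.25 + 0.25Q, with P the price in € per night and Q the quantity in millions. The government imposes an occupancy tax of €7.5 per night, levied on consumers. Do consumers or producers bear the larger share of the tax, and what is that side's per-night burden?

Consumers bear the larger share: €5 per night.

Rewrite in direct form: Qd = 345 − 2P and Qs = 4P + 129.
Before the tax: set 345 − 2P = 4P + 129 → P* = €36, Q* = 273.
With the tax collected from consumers, demand (in seller-price terms) shifts: Qd = 345 − 2(P + 7.5).
New equilibrium: consumers pay €41, producers receive €33.5, Q = 263. (Wedge: Pb − Ps = 7.5.)
Per-night burden: consumers €5, producers €2.5.
Consumers take the larger share because demand is less price-elastic here (demand slope 2 vs supply slope 4).
The less price-elastic side of the market bears the larger share of a per-unit tax.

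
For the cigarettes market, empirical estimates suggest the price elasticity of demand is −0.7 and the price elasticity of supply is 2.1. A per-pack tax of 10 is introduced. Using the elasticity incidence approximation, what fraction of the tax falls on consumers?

Consumers' share ≈ 0.75.

Incidence ratio: consumers' share ≈ εs / (εs + |εd|) = 2.1 / (2.1 + 0.7) = 0.75.
Supply is the more elastic side, so consumers bear the larger share.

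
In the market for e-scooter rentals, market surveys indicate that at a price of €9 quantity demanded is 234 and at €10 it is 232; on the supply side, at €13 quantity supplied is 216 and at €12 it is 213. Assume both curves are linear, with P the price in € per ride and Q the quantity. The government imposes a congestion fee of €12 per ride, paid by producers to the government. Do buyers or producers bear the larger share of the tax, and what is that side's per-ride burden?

Buyers bear the larger share: €7.2 per ride.

Demand slope: (232 − 234)/(10 − 9) = -2, so Qd = 252 − 2P.
Supply slope: (213 − 216)/(12 − 13) = 3, so Qs = 3P + 177.
Without the tax, 252 − 2P = 3P + 177 gives 5P = 75, so P* = €15 and Q* = 222.
With the tax collected from producers, supply shifts: Qs = 3(P − 12) + 177.
New equilibrium: buyers pay €22.2, producers receive €10.2, Q = 207.6. (Wedge: Pb − Ps = 12.)
Per-ride burden: buyers €7.2, producers €4.8.
Buyers take the larger share because demand is less price-elastic here (demand slope 2 vs supply slope 3).
The less price-elastic side of the market bears the larger share of a per-unit tax.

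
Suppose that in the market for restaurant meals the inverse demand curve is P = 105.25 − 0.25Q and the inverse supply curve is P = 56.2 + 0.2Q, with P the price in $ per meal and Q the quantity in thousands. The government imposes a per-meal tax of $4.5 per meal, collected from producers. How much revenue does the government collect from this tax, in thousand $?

Rewrite in direct form: Qd = 421 − 4P and Qs = 5P − 281.
Before the tax: set 421 − 4P = 5P − 281 → P* = $78, Q* = 109.
With the tax collected from producers, supply shifts: Qs = 5(P − 4.5) − 281.
Solving gives Q = 99 with buyers paying $80.5 and producers receiving $76 (the $4.5 wedge).
Revenue = t · Q = 4.5 · 99 = $445.5.

Tax revenue = $445.5 thousand.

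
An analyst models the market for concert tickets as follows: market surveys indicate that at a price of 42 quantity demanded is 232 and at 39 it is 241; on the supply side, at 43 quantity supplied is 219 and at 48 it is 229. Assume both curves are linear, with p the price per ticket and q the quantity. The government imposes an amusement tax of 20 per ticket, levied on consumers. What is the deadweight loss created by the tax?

Deadweight loss = 240.

Demand slope: (241 − 232)/(39 − 42) = -3, so qd = 358 − 3p.
Supply slope: (229 − 219)/(48 − 43) = 2, so qs = 2p + 133.
Without the tax, 358 − 3p = 2p + 133 gives 5p = 225, so p* = 45 and q* = 223.
With the tax collected from consumers, demand (in seller-price terms) shifts: qd = 358 − 3(p + 20).
New equilibrium: consumers pay 53, producers receive 33, q = 199. (Wedge: pb − ps = 20.)
Quantity falls by |ΔQ| = |223 − 199| = 24.
DWL = ½ · t · |ΔQ| = ½ · 20 · 24 = 240.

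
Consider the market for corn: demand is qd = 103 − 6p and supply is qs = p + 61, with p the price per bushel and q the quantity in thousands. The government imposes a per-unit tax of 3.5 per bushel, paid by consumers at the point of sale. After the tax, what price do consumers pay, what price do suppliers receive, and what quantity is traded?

Without the tax, 103 − 6p = p + 61 gives 7p = 42, so p* = 6 and q* = 67.
With the tax collected from consumers, demand (in seller-price terms) shifts: qd = 103 − 6(p + 3.5).
New equilibrium: consumers pay 6.5, suppliers receive 3, q = 64. (Wedge: pb − ps = 3.5.)
The less price-elastic side of the market bears the larger share of a per-unit tax.

Consumers pay 6.5; suppliers receive 3; quantity = 64.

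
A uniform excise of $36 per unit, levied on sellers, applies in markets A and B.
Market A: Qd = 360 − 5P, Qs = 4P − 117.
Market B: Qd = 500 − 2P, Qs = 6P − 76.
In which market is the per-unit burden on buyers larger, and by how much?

Market B, by $11.

Market A: pre-tax P* = $53, Q* = 95; post-tax Q = 15; per-unit burden on buyers = $16.
Market B: pre-tax P* = $72, Q* = 356; post-tax Q = 302; per-unit burden on buyers = $27.
Difference: $16 vs $27 → market B is larger by $11.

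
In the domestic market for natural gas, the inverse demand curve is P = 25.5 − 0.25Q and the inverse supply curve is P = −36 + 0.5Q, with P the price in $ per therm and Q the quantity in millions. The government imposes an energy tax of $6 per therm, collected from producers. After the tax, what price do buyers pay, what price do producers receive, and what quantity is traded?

Rewrite in direct form: Qd = 102 − 4P and Qs = 2P + 72.
Before the tax: set 102 − 4P = 2P + 72 → P* = $5, Q* = 82.
With the tax collected from producers, supply shifts: Qs = 2(P − 6) + 72.
Solving gives Q = 74 with buyers paying $7 and producers receiving $1 (the $6 wedge).
The less price-elastic side of the market bears the larger share of a per-unit tax.

Buyers pay $7; producers receive $1; quantity = 74.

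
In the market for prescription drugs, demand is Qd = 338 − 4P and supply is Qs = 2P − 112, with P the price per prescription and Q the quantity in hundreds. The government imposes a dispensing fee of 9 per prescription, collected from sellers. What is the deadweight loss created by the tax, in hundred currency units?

Deadweight loss = 54 hundred.

Without the tax, 338 − 4P = 2P − 112 gives 6P = 450, so P* = 75 and Q* = 38.
With the tax collected from sellers, supply shifts: Qs = 2(P − 9) − 112.
Solving gives Q = 26 with buyers paying 78 and sellers receiving 69 (the 9 wedge).
Quantity falls by |ΔQ| = |38 − 26| = 12.
DWL = ½ · t · |ΔQ| = ½ · 9 · 12 = 54.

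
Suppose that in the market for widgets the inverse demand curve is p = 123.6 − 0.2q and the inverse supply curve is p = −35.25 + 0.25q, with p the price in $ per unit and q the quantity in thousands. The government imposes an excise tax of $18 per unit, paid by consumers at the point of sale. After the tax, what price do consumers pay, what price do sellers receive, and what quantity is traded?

Inverting to q(p) form: qd = 618 − 5p; qs = 4p + 141.
Without the tax, 618 − 5p = 4p + 141 gives 9p = 477, so p* = $53 and q* = 353.
With the tax collected from consumers, demand (in seller-price terms) shifts: qd = 618 − 5(p + 18).
Solving gives q = 313 with consumers paying $61 and sellers receiving $43 (the $18 wedge).

Consumers pay $61; sellers receive $43; quantity = 313.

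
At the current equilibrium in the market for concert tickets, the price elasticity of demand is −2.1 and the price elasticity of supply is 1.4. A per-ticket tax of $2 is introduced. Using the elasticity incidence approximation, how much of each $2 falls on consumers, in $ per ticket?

Consumers bear ≈ $0.8 per ticket.

Incidence ratio: consumers' share ≈ εs / (εs + |εd|) = 1.4 / (1.4 + 2.1) = 0.4.
So consumers bear ≈ 0.4 × $2 = $0.8; producers bear $1.2.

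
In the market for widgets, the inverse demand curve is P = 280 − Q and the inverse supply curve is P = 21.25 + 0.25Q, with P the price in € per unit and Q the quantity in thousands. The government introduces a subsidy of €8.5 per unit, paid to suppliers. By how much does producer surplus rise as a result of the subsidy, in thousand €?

Producer surplus rises by €357.68 thousand.

Rewrite in direct form: Qd = 280 − P and Qs = 4P − 85.
Before the subsidy: set 280 − P = 4P − 85 → P* = €73, Q* = 207.
With a per-unit subsidy paid to suppliers, each receives P + 8.5 per unit sold, so supply becomes Qs = 4(P + 8.5) − 85.
New equilibrium: buyers pay €66.2, suppliers receive €74.7, Q = 213.8. (Wedge: Pb − Ps = −8.5.)
ΔPS is the trapezoid between Q = 213.8 and Q = 207 of height €1.7: ½ · (207 + 213.8) · 1.7 = €357.68.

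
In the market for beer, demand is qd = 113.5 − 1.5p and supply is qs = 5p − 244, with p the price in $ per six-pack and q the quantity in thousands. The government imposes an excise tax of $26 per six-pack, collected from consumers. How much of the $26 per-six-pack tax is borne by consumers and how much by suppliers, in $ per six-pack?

Consumers bear $20 per six-pack; suppliers bear $6 per six-pack.

Before the tax: set 113.5 − 1.5p = 5p − 244 → p* = $55, q* = 31.
With the tax collected from consumers, demand (in seller-price terms) shifts: qd = 113.5 − 1.5(p + 26).
Solving gives q = 1 with consumers paying $75 and suppliers receiving $49 (the $26 wedge).
Burden on consumers: $20; on suppliers: $6. (They sum to $26.)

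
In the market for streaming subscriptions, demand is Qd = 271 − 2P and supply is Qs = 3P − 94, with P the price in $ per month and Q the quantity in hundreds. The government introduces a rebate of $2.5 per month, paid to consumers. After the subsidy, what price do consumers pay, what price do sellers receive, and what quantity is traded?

Consumers pay $71.5; sellers receive $74; quantity = 128.

Without the subsidy, 271 − 2P = 3P − 94 gives 5P = 365, so P* = $73 and Q* = 125.
With a per-unit subsidy paid to consumers, each effectively pays P − 2.5, so demand becomes Qd = 271 − 2(P − 2.5).
New equilibrium: consumers pay $71.5, sellers receive $74, Q = 128. (Wedge: Pb − Ps = −2.5.)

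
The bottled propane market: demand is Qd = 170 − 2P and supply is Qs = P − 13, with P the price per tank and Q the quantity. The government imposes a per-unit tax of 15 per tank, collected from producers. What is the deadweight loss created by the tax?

Without the tax, 170 − 2P = P − 13 gives 3P = 183, so P* = 61 and Q* = 48.
With the tax collected from producers, supply shifts: Qs = (P − 15) − 13.
New equilibrium: consumers pay 66, producers receive 51, Q = 38. (Wedge: Pb − Ps = 15.)
Quantity falls by |ΔQ| = |48 − 38| = 10.
DWL = ½ · t · |ΔQ| = ½ · 15 · 10 = 75.

Deadweight loss = 75.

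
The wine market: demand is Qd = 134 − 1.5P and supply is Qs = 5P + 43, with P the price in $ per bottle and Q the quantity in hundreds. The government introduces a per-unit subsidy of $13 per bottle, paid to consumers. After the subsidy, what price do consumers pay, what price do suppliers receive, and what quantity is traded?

Without the subsidy, 134 − 1.5P = 5P + 43 gives 6.5P = 91, so P* = $14 and Q* = 113.
With a per-unit subsidy paid to consumers, each effectively pays P − 13, so demand becomes Qd = 134 − 1.5(P − 13).
Solving gives Q = 128 with consumers paying $4 and suppliers receiving $17 (the $13 wedge).

Consumers pay $4; suppliers receive $17; quantity = 128.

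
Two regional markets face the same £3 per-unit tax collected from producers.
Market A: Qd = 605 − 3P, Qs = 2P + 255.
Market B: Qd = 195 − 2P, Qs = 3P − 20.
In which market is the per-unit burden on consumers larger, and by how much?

Market B, by £0.6.

Market A: pre-tax P* = £70, Q* = 395; post-tax Q = 391.4; per-unit burden on consumers = £1.2.
Market B: pre-tax P* = £43, Q* = 109; post-tax Q = 105.4; per-unit burden on consumers = £1.8.
Difference: £1.2 vs £1.8 → market B is larger by £0.6.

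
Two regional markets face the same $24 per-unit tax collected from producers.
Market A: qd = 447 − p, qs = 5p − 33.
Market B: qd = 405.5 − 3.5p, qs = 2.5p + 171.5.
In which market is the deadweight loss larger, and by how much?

Market B, by $180.

Market A: pre-tax p* = $80, q* = 367; post-tax q = 347; deadweight loss = $240.
Market B: pre-tax p* = $39, q* = 269; post-tax q = 234; deadweight loss = $420.
Difference: $240 vs $420 → market B is larger by $180.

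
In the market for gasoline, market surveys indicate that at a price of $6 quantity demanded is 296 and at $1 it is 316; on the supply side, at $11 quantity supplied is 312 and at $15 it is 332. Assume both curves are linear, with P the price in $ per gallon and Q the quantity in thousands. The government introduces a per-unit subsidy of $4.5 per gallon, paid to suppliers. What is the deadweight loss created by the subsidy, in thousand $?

Demand slope: (316 − 296)/(1 − 6) = -4, so Qd = 320 − 4P.
Supply slope: (332 − 312)/(15 − 11) = 5, so Qs = 5P + 257.
Before the subsidy: set 320 − 4P = 5P + 257 → P* = $7, Q* = 292.
With a per-unit subsidy paid to suppliers, each receives P + 4.5 per unit sold, so supply becomes Qs = 5(P + 4.5) + 257.
Solving gives Q = 302 with consumers paying $4.5 and suppliers receiving $9 (the $4.5 wedge).
Quantity rises by |ΔQ| = |292 − 302| = 10.
DWL = ½ · t · |ΔQ| = ½ · 4.5 · 10 = $22.5.

Deadweight loss = $22.5 thousand.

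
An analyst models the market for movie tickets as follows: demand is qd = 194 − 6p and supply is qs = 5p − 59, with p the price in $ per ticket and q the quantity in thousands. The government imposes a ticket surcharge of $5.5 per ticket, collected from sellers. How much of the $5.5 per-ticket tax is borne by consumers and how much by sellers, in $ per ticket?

Without the tax, 194 − 6p = 5p − 59 gives 11p = 253, so p* = $23 and q* = 56.
With the tax collected from sellers, supply shifts: qs = 5(p − 5.5) − 59.
Solving gives q = 41 with consumers paying $25.5 and sellers receiving $20 (the $5.5 wedge).
Burden on consumers: $2.5; on sellers: $3. (They sum to $5.5.)
The less price-elastic side of the market bears the larger share of a per-unit tax.

Consumers bear $2.5 per ticket; sellers bear $3 per ticket.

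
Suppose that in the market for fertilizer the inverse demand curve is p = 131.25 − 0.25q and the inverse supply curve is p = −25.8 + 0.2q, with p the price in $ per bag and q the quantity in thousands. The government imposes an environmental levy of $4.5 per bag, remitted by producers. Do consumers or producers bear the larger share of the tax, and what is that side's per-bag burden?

Consumers bear the larger share: $2.5 per bag.

Inverting to q(p) form: qd = 525 − 4p; qs = 5p + 129.
Before the tax: set 525 − 4p = 5p + 129 → p* = $44, q* = 349.
With the tax collected from producers, supply shifts: qs = 5(p − 4.5) + 129.
Solving gives q = 339 with consumers paying $46.5 and producers receiving $42 (the $4.5 wedge).
Per-bag burden: consumers $2.5, producers $2.
Consumers take the larger share because demand is less price-elastic here (demand slope 4 vs supply slope 5).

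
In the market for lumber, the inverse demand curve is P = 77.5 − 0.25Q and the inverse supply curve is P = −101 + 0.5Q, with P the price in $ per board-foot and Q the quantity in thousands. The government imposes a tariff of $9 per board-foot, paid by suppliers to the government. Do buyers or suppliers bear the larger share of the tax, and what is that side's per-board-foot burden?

Rewrite in direct form: Qd = 310 − 4P and Qs = 2P + 202.
Without the tax, 310 − 4P = 2P + 202 gives 6P = 108, so P* = $18 and Q* = 238.
With the tax collected from suppliers, supply shifts: Qs = 2(P − 9) + 202.
New equilibrium: buyers pay $21, suppliers receive $12, Q = 226. (Wedge: Pb − Ps = 9.)
Per-board-foot burden: buyers $3, suppliers $6.
Suppliers take the larger share because supply is less price-elastic here (demand slope 4 vs supply slope 2).
The less price-elastic side of the market bears the larger share of a per-unit tax.

Suppliers bear the larger share: $6 per board-foot.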